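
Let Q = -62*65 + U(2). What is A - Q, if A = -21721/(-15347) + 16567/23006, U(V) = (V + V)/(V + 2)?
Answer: 1423285414453/353073082 ≈ 4031.1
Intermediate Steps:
U(V) = 2*V/(2 + V) (U(V) = (2*V)/(2 + V) = 2*V/(2 + V))
A = 753967075/353073082 (A = -21721*(-1/15347) + 16567*(1/23006) = 21721/15347 + 16567/23006 = 753967075/353073082 ≈ 2.1354)
Q = -4029 (Q = -62*65 + 2*2/(2 + 2) = -4030 + 2*2/4 = -4030 + 2*2*(¼) = -4030 + 1 = -4029)
A - Q = 753967075/353073082 - 1*(-4029) = 753967075/353073082 + 4029 = 1423285414453/353073082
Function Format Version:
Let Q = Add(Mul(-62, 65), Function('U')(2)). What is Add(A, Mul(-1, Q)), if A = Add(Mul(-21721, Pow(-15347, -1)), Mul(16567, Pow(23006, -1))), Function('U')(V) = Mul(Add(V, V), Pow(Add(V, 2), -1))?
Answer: Rational(1423285414453, 353073082) ≈ 4031.1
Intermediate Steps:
Function('U')(V) = Mul(2, V, Pow(Add(2, V), -1)) (Function('U')(V) = Mul(Mul(2, V), Pow(Add(2, V), -1)) = Mul(2, V, Pow(Add(2, V), -1)))
A = Rational(753967075, 353073082) (A = Add(Mul(-21721, Rational(-1, 15347)), Mul(16567, Rational(1, 23006))) = Add(Rational(21721, 15347), Rational(16567, 23006)) = Rational(753967075, 353073082) ≈ 2.1354)
Q = -4029 (Q = Add(Mul(-62, 65), Mul(2, 2, Pow(Add(2, 2), -1))) = Add(-4030, Mul(2, 2, Pow(4, -1))) = Add(-4030, Mul(2, 2, Rational(1, 4))) = Add(-4030, 1) = -4029)
Add(A, Mul(-1, Q)) = Add(Rational(753967075, 353073082), Mul(-1, -4029)) = Add(Rational(753967075, 353073082), 4029) = Rational(1423285414453, 353073082)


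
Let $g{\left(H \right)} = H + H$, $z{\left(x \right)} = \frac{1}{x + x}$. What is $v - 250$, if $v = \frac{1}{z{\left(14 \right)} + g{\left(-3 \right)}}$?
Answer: $- \frac{41778}{167} \approx -250.17$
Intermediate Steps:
$z{\left(x \right)} = \frac{1}{2 x}$
$g{\left(H \right)} = 2 H$
$v = - \frac{28}{167}$ ($v = \frac{1}{\frac{1}{2 \cdot 14} + 2 \left(-3\right)} = \frac{1}{\frac{1}{2} \cdot \frac{1}{14} - 6} = \frac{1}{\frac{1}{28} - 6} = \frac{1}{- \frac{167}{28}} = - \frac{28}{167} \approx -0.16766$)
$v - 250 = - \frac{28}{167} - 250 = - \frac{41778}{167}$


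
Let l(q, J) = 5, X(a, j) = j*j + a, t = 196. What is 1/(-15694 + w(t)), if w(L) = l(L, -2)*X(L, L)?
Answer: 1/177366 ≈ 5.6381e-6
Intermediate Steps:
X(a, j) = a + j**2 (X(a, j) = j**2 + a = a + j**2)
w(L) = 5*L + 5*L**2 (w(L) = 5*(L + L**2) = 5*L + 5*L**2)
1/(-15694 + w(t)) = 1/(-15694 + 5*196*(1 + 196)) = 1/(-15694 + 5*196*197) = 1/(-15694 + 193060) = 1/177366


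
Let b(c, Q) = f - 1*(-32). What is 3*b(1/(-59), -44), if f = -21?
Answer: 33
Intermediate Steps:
b(c, Q) = 11 (b(c, Q) = -21 - 1*(-32) = -21 + 32 = 11)
3*b(1/(-59), -44) = 3*11 = 33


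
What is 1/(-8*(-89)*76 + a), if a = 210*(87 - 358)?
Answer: -1/2798 ≈ -0.00035740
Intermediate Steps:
a = -56910 (a = 210*(-271) = -56910)
1/(-8*(-89)*76 + a) = 1/(-8*(-89)*76 - 56910) = 1/(712*76 - 56910) = 1/(54112 - 56910) = 1/(-2798) = -1/2798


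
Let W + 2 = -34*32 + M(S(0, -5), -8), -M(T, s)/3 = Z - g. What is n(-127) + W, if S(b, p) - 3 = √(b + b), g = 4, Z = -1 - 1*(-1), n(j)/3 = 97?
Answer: -787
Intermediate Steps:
n(j) = 291 (n(j) = 3*97 = 291)
Z = 0 (Z = -1 + 1 = 0)
S(b, p) = 3 + √2*√b (S(b, p) = 3 + √(b + b) = 3 + √(2*b) = 3 + √2*√b)
M(T, s) = 12 (M(T, s) = -3*(0 - 1*4) = -3*(0 - 4) = -3*(-4) = 12)
W = -1078 (W = -2 + (-34*32 + 12) = -2 + (-1088 + 12) = -2 - 1076 = -1078)
n(-127) + W = 291 - 1078 = -787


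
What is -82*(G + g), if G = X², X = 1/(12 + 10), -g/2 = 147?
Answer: 5834095/242 ≈ 24108.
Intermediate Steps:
g = -294 (g = -2*147 = -294)
X = 1/22 ≈ 0.045455
G = 1/484 (G = (1/22)² = 1/484 ≈ 0.0020661)
-82*(G + g) = -82*(1/484 - 294) = -82*(-142295/484) = 5834095/242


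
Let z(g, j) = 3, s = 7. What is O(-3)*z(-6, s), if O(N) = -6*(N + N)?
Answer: 108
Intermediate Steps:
O(N) = -12*N
O(-3)*z(-6, s) = -12*(-3)*3 = 36*3 = 108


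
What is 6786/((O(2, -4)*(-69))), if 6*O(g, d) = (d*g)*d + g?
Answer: -6786/391 ≈ -17.355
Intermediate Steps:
O(g, d) = g/6 + g*d²/6 (O(g, d) = ((d*g)*d + g)/6 = (g*d² + g)/6 = (g + g*d²)/6 = g/6 + g*d²/6)
6786/((O(2, -4)*(-69))) = 6786/((((⅙)*2*(1 + (-4)²))*(-69))) = 6786/((((⅙)*2*(1 + 16))*(-69))) = 6786/((((⅙)*2*17)*(-69))) = 6786/(((17/3)*(-69))) = 6786/(-391) = 6786*(-1/391) = -6786/391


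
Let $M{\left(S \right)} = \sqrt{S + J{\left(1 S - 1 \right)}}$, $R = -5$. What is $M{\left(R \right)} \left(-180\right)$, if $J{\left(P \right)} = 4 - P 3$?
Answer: $- 180 \sqrt{17} \approx -742.16$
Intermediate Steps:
$J{\left(P \right)} = 4 - 3 P$
$M{\left(S \right)} = \sqrt{7 - 2 S}$ ($M{\left(S \right)} = \sqrt{S - \left(-4 + 3 \left(1 S - 1\right)\right)} = \sqrt{S - \left(-4 + 3 \left(S - 1\right)\right)} = \sqrt{S - \left(-4 + 3 \left(-1 + S\right)\right)} = \sqrt{S + \left(4 - \left(-3 + 3 S\right)\right)} = \sqrt{S - \left(-7 + 3 S\right)} = \sqrt{7 - 2 S}$)
$M{\left(R \right)} \left(-180\right) = \sqrt{7 - -10} \left(-180\right) = \sqrt{7 + 10} \left(-180\right) = \sqrt{17} \left(-180\right) = - 180 \sqrt{17}$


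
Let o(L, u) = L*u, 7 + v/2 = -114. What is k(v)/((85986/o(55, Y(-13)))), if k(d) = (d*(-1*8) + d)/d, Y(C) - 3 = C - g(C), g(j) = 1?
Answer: 4235/85986 ≈ 0.049252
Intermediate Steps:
v = -242 (v = -14 + 2*(-114) = -14 - 228 = -242)
Y(C) = 2 + C (Y(C) = 3 + (C - 1*1) = 3 + (C - 1) = 3 + (-1 + C) = 2 + C)
k(d) = -7 (k(d) = (d*(-8) + d)/d = (-8*d + d)/d = (-7*d)/d = -7)
k(v)/((85986/o(55, Y(-13)))) = -7/(85986/((55*(2 - 13)))) = -7/(85986/((55*(-11)))) = -7/(85986/(-605)) = -7/(85986*(-1/605)) = -7/(-85986/605) = -7*(-605/85986) = 4235/85986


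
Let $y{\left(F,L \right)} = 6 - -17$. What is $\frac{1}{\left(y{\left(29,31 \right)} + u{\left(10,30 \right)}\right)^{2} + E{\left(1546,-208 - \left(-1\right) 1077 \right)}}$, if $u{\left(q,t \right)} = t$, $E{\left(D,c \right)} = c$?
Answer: $\frac{1}{3678} \approx 0.00027189$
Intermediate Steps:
$y{\left(F,L \right)} = 23$ ($y{\left(F,L \right)} = 6 + 17 = 23$)
$\frac{1}{\left(y{\left(29,31 \right)} + u{\left(10,30 \right)}\right)^{2} + E{\left(1546,-208 - \left(-1\right) 1077 \right)}} = \frac{1}{\left(23 + 30\right)^{2} - \left(208 - 1077\right)} = \frac{1}{53^{2} - -869} = \frac{1}{2809 + \left(-208 + 1077\right)} = \frac{1}{2809 + 869} = \frac{1}{3678}$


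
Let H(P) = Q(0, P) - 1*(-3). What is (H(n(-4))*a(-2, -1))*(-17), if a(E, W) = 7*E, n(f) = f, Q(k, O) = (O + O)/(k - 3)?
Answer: 4046/3 ≈ 1348.7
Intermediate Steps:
Q(k, O) = 2*O/(-3 + k) (Q(k, O) = (2*O)/(-3 + k) = 2*O/(-3 + k))
H(P) = 3 - 2*P/3 (H(P) = 2*P/(-3 + 0) - 1*(-3) = 2*P/(-3) + 3 = 2*P*(-1/3) + 3 = -2*P/3 + 3 = 3 - 2*P/3)
(H(n(-4))*a(-2, -1))*(-17) = ((3 - 2/3*(-4))*(7*(-2)))*(-17) = ((3 + 8/3)*(-14))*(-17) = ((17/3)*(-14))*(-17) = -238/3*(-17) = 4046/3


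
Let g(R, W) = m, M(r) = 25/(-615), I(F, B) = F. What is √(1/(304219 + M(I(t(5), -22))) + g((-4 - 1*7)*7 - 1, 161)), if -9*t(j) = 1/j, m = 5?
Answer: √1750221740657939/18709466 ≈ 2.2361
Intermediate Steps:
t(j) = -1/(9*j)
M(r) = -5/123 (M(r) = 25*(-1/615) = -5/123)
g(R, W) = 5
√(1/(304219 + M(I(t(5), -22))) + g((-4 - 1*7)*7 - 1, 161)) = √(1/(304219 - 5/123) + 5) = √(1/(37418932/123) + 5) = √(123/37418932 + 5) = √(187094783/37418932) = √1750221740657939/18709466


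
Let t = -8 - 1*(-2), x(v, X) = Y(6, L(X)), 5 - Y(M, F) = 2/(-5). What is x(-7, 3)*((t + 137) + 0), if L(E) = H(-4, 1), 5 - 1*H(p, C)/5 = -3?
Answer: 3537/5 ≈ 707.40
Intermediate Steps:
H(p, C) = 40 (H(p, C) = 25 - 5*(-3) = 25 + 15 = 40)
L(E) = 40
Y(M, F) = 27/5 (Y(M, F) = 5 - 2/(-5) = 5 - 2*(-1)/5 = 5 - 1*(-⅖) = 5 + ⅖ = 27/5)
x(v, X) = 27/5
t = -6 (t = -8 + 2 = -6)
x(-7, 3)*((t + 137) + 0) = 27*((-6 + 137) + 0)/5 = 27*(131 + 0)/5 = (27/5)*131 = 3537/5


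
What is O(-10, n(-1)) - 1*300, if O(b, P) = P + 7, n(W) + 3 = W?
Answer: -297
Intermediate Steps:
n(W) = -3 + W
O(b, P) = 7 + P
O(-10, n(-1)) - 1*300 = (7 + (-3 - 1)) - 1*300 = (7 - 4) - 300 = 3 - 300 = -297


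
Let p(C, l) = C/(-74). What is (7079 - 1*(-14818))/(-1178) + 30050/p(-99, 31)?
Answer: 2617350797/116622 ≈ 22443.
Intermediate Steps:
p(C, l) = -C/74 (p(C, l) = C*(-1/74) = -C/74)
(7079 - 1*(-14818))/(-1178) + 30050/p(-99, 31) = (7079 - 1*(-14818))/(-1178) + 30050/((-1/74*(-99))) = (7079 + 14818)*(-1/1178) + 30050/(99/74) = 21897*(-1/1178) + 30050*(74/99) = -21897/1178 + 2223700/99 = 2617350797/116622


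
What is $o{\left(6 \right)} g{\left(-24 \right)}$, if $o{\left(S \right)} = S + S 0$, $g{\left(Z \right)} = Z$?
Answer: $-144$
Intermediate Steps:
$o{\left(S \right)} = S$ ($o{\left(S \right)} = S + 0 = S$)
$o{\left(6 \right)} g{\left(-24 \right)} = 6 \left(-24\right) = -144$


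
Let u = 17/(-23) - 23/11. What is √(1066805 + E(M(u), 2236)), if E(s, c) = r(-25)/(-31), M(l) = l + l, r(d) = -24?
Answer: √1025200349/31 ≈ 1032.9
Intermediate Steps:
u = -716/253 (u = 17*(-1/23) - 23*1/11 = -17/23 - 23/11 = -716/253 ≈ -2.8300)
M(l) = 2*l
E(s, c) = 24/31 (E(s, c) = -24/(-31) = -24*(-1/31) = 24/31)
√(1066805 + E(M(u), 2236)) = √(1066805 + 24/31) = √(33070979/31) = √1025200349/31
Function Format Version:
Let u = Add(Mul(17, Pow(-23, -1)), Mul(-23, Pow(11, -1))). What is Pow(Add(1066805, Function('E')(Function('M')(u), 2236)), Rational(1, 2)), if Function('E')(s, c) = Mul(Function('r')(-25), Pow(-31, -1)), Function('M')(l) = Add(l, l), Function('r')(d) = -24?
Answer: Mul(Rational(1, 31), Pow(1025200349, Rational(1, 2))) ≈ 1032.9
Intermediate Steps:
u = Rational(-716, 253) (u = Add(Mul(17, Rational(-1, 23)), Mul(-23, Rational(1, 11))) = Add(Rational(-17, 23), Rational(-23, 11)) = Rational(-716, 253) ≈ -2.8300)
Function('M')(l) = Mul(2, l)
Function('E')(s, c) = Rational(24, 31) (Function('E')(s, c) = Mul(-24, Pow(-31, -1)) = Mul(-24, Rational(-1, 31)) = Rational(24, 31))
Pow(Add(1066805, Function('E')(Function('M')(u), 2236)), Rational(1, 2)) = Pow(Add(1066805, Rational(24, 31)), Rational(1, 2)) = Pow(Rational(33070979, 31), Rational(1, 2)) = Mul(Rational(1, 31), Pow(1025200349, Rational(1, 2)))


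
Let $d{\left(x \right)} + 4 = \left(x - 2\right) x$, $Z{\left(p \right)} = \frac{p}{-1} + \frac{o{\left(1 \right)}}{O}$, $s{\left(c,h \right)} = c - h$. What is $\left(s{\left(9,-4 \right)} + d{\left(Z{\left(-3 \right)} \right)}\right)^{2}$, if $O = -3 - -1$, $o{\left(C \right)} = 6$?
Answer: $81$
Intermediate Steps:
$O = -2$ ($O = -3 + 1 = -2$)
$Z{\left(p \right)} = -3 - p$ ($Z{\left(p \right)} = \frac{p}{-1} + \frac{6}{-2} = p \left(-1\right) + 6 \left(- \frac{1}{2}\right) = - p - 3 = -3 - p$)
$d{\left(x \right)} = -4 + x \left(-2 + x\right)$ ($d{\left(x \right)} = -4 + \left(x - 2\right) x = -4 + \left(-2 + x\right) x = -4 + x \left(-2 + x\right)$)
$\left(s{\left(9,-4 \right)} + d{\left(Z{\left(-3 \right)} \right)}\right)^{2} = \left(\left(9 - -4\right) - \left(4 - \left(-3 - -3\right)^{2} + 2 \left(-3 - -3\right)\right)\right)^{2} = \left(\left(9 + 4\right) - \left(4 - \left(-3 + 3\right)^{2} + 2 \left(-3 + 3\right)\right)\right)^{2} = \left(13 - \left(4 - 0^{2}\right)\right)^{2} = \left(13 + \left(-4 + 0 + 0\right)\right)^{2} = \left(13 - 4\right)^{2} = 9^{2} = 81$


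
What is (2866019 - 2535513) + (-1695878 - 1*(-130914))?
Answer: -1234458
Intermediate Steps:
(2866019 - 2535513) + (-1695878 - 1*(-130914)) = 330506 + (-1695878 + 130914) = 330506 - 1564964 = -1234458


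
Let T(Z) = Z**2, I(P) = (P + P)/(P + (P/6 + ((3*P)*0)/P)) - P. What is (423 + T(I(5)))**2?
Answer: 451817536/2401 ≈ 1.8818e+5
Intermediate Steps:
I(P) = 12/7 - P (I(P) = (2*P)/(P + (P*(1/6) + 0/P)) - P = (2*P)/(P + (P/6 + 0)) - P = (2*P)/(P + P/6) - P = (2*P)/((7*P/6)) - P = (2*P)*(6/(7*P)) - P = 12/7 - P)
(423 + T(I(5)))**2 = (423 + (12/7 - 1*5)**2)**2 = (423 + (12/7 - 5)**2)**2 = (423 + (-23/7)**2)**2 = (423 + 529/49)**2 = (21256/49)**2 = 451817536/2401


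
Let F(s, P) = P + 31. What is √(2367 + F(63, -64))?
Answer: √2334 ≈ 48.311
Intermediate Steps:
F(s, P) = 31 + P
√(2367 + F(63, -64)) = √(2367 + (31 - 64)) = √(2367 - 33) = √2334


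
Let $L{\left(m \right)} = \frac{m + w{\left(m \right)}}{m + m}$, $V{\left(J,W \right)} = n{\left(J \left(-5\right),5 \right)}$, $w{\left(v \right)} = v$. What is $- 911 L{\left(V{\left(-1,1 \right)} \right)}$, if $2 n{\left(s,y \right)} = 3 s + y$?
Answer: $-911$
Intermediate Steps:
$n{\left(s,y \right)} = \frac{y}{2} + \frac{3 s}{2}$ ($n{\left(s,y \right)} = \frac{3 s + y}{2} = \frac{y + 3 s}{2} = \frac{y}{2} + \frac{3 s}{2}$)
$V{\left(J,W \right)} = \frac{5}{2} - \frac{15 J}{2}$ ($V{\left(J,W \right)} = \frac{1}{2} \cdot 5 + \frac{3 J \left(-5\right)}{2} = \frac{5}{2} + \frac{3 \left(- 5 J\right)}{2} = \frac{5}{2} - \frac{15 J}{2}$)
$L{\left(m \right)} = 1$ ($L{\left(m \right)} = \frac{m + m}{m + m} = \frac{2 m}{2 m} = 2 m \frac{1}{2 m} = 1$)
$- 911 L{\left(V{\left(-1,1 \right)} \right)} = \left(-911\right) 1 = -911$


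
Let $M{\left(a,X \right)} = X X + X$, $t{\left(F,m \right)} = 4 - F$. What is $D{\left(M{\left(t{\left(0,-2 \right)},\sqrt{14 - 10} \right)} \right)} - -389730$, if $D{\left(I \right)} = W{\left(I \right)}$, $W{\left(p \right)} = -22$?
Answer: $389708$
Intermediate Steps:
$M{\left(a,X \right)} = X + X^{2}$ ($M{\left(a,X \right)} = X^{2} + X = X + X^{2}$)
$D{\left(I \right)} = -22$
$D{\left(M{\left(t{\left(0,-2 \right)},\sqrt{14 - 10} \right)} \right)} - -389730 = -22 - -389730 = -22 + 389730 = 389708$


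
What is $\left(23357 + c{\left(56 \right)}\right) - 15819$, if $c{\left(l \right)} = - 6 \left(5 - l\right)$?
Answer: $7844$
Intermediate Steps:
$c{\left(l \right)} = -30 + 6 l$
$\left(23357 + c{\left(56 \right)}\right) - 15819 = \left(23357 + \left(-30 + 6 \cdot 56\right)\right) - 15819 = \left(23357 + \left(-30 + 336\right)\right) - 15819 = \left(23357 + 306\right) - 15819 = 23663 - 15819 = 7844$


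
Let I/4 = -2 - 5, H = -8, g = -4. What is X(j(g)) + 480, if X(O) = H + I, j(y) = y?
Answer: 444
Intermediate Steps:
I = -28 (I = 4*(-2 - 5) = 4*(-7) = -28)
X(O) = -36 (X(O) = -8 - 28 = -36)
X(j(g)) + 480 = -36 + 480 = 444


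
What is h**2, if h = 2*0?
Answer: 0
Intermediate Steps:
h = 0
h**2 = 0**2 = 0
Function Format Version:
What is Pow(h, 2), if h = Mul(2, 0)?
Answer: 0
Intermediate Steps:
h = 0
Pow(h, 2) = Pow(0, 2) = 0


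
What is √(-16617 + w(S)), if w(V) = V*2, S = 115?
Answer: I*√16387 ≈ 128.01*I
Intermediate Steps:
w(V) = 2*V
√(-16617 + w(S)) = √(-16617 + 2*115) = √(-16617 + 230) = √(-16387) = I*√16387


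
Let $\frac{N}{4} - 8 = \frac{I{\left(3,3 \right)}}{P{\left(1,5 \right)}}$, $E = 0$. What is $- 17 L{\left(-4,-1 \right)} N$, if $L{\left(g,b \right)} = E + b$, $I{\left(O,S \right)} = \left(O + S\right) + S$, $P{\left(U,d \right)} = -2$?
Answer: $238$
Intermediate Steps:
$I{\left(O,S \right)} = O + 2 S$
$L{\left(g,b \right)} = b$ ($L{\left(g,b \right)} = 0 + b = b$)
$N = 14$ ($N = 32 + 4 \frac{3 + 2 \cdot 3}{-2} = 32 + 4 \left(3 + 6\right) \left(- \frac{1}{2}\right) = 32 + 4 \cdot 9 \left(- \frac{1}{2}\right) = 32 + 4 \left(- \frac{9}{2}\right) = 32 - 18 = 14$)
$- 17 L{\left(-4,-1 \right)} N = \left(-17\right) \left(-1\right) 14 = 17 \cdot 14 = 238$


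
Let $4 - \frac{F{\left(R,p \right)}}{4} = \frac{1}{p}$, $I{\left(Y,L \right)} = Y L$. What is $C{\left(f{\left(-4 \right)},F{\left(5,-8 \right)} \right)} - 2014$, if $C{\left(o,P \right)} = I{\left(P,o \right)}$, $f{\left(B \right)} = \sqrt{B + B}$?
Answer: $-2014 + 33 i \sqrt{2} \approx -2014.0 + 46.669 i$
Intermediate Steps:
$I{\left(Y,L \right)} = L Y$
$F{\left(R,p \right)} = 16 - \frac{4}{p}$
$f{\left(B \right)} = \sqrt{2} \sqrt{B}$ ($f{\left(B \right)} = \sqrt{2 B} = \sqrt{2} \sqrt{B}$)
$C{\left(o,P \right)} = P o$ ($C{\left(o,P \right)} = o P = P o$)
$C{\left(f{\left(-4 \right)},F{\left(5,-8 \right)} \right)} - 2014 = \left(16 - \frac{4}{-8}\right) \sqrt{2} \sqrt{-4} - 2014 = \left(16 - - \frac{1}{2}\right) \sqrt{2} \cdot 2 i - 2014 = \left(16 + \frac{1}{2}\right) 2 i \sqrt{2} - 2014 = \frac{33 \cdot 2 i \sqrt{2}}{2} - 2014 = 33 i \sqrt{2} - 2014 = -2014 + 33 i \sqrt{2}$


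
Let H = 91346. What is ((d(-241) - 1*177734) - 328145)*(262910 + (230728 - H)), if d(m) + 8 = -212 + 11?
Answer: -203595153696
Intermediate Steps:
d(m) = -209 (d(m) = -8 + (-212 + 11) = -8 - 201 = -209)
((d(-241) - 1*177734) - 328145)*(262910 + (230728 - H)) = ((-209 - 1*177734) - 328145)*(262910 + (230728 - 1*91346)) = ((-209 - 177734) - 328145)*(262910 + (230728 - 91346)) = (-177943 - 328145)*(262910 + 139382) = -506088*402292 = -203595153696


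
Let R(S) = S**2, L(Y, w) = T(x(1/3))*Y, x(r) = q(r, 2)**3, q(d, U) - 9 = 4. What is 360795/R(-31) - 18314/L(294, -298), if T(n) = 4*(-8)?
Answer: 1705979557/4520544 ≈ 377.38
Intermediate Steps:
q(d, U) = 13 (q(d, U) = 9 + 4 = 13)
x(r) = 2197 (x(r) = 13**3 = 2197)
T(n) = -32
L(Y, w) = -32*Y
360795/R(-31) - 18314/L(294, -298) = 360795/((-31)**2) - 18314/((-32*294)) = 360795/961 - 18314/(-9408) = 360795*(1/961) - 18314*(-1/9408) = 360795/961 + 9157/4704 = 1705979557/4520544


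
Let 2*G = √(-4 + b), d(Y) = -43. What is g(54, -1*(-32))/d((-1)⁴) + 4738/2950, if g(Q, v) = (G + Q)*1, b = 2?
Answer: 22217/63425 - I*√2/86 ≈ 0.35029 - 0.016444*I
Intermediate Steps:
G = I*√2/2 (G = √(-4 + 2)/2 = √(-2)/2 = (I*√2)/2 = I*√2/2 ≈ 0.70711*I)
g(Q, v) = Q + I*√2/2 (g(Q, v) = (I*√2/2 + Q)*1 = (Q + I*√2/2)*1 = Q + I*√2/2)
g(54, -1*(-32))/d((-1)⁴) + 4738/2950 = (54 + I*√2/2)/(-43) + 4738/2950 = (54 + I*√2/2)*(-1/43) + 4738*(1/2950) = (-54/43 - I*√2/86) + 2369/1475 = 22217/63425 - I*√2/86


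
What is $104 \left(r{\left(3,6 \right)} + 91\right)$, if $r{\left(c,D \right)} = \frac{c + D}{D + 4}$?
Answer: $\frac{47788}{5} \approx 9557.6$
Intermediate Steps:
$r{\left(c,D \right)} = \frac{D + c}{4 + D}$
$104 \left(r{\left(3,6 \right)} + 91\right) = 104 \left(\frac{6 + 3}{4 + 6} + 91\right) = 104 \left(\frac{1}{10} \cdot 9 + 91\right) = 104 \left(\frac{9}{10} + 91\right) = 104 \cdot \frac{919}{10} = \frac{47788}{5}$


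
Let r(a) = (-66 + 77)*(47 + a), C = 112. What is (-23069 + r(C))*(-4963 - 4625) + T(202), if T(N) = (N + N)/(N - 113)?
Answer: 18193038644/89 ≈ 2.0442e+8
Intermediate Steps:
T(N) = 2*N/(-113 + N) (T(N) = (2*N)/(-113 + N) = 2*N/(-113 + N))
r(a) = 517 + 11*a (r(a) = 11*(47 + a) = 517 + 11*a)
(-23069 + r(C))*(-4963 - 4625) + T(202) = (-23069 + (517 + 11*112))*(-4963 - 4625) + 2*202/(-113 + 202) = (-23069 + (517 + 1232))*(-9588) + 2*202/89 = (-23069 + 1749)*(-9588) + 2*202*(1/89) = -21320*(-9588) + 404/89 = 204416160 + 404/89 = 18193038644/89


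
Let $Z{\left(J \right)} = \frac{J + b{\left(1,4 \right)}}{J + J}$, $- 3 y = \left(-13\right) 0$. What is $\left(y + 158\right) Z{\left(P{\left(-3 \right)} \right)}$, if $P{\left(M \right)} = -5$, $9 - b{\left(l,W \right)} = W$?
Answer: $0$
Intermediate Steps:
$b{\left(l,W \right)} = 9 - W$
$y = 0$ ($y = - \frac{\left(-13\right) 0}{3} = \left(- \frac{1}{3}\right) 0 = 0$)
$Z{\left(J \right)} = \frac{5 + J}{2 J}$ ($Z{\left(J \right)} = \frac{J + \left(9 - 4\right)}{J + J} = \frac{J + \left(9 - 4\right)}{2 J} = \left(J + 5\right) \frac{1}{2 J} = \left(5 + J\right) \frac{1}{2 J} = \frac{5 + J}{2 J}$)
$\left(y + 158\right) Z{\left(P{\left(-3 \right)} \right)} = \left(0 + 158\right) \frac{5 - 5}{2 \left(-5\right)} = 158 \cdot \frac{1}{2} \left(- \frac{1}{5}\right) 0 = 158 \cdot 0 = 0$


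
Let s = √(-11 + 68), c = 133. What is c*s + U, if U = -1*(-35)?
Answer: 35 + 133*√57 ≈ 1039.1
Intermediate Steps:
U = 35
s = √57 ≈ 7.5498
c*s + U = 133*√57 + 35 = 35 + 133*√57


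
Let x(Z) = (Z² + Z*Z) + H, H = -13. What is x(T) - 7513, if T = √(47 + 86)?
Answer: -7260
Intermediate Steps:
T = √133 ≈ 11.533
x(Z) = -13 + 2*Z² (x(Z) = (Z² + Z*Z) - 13 = (Z² + Z²) - 13 = 2*Z² - 13 = -13 + 2*Z²)
x(T) - 7513 = (-13 + 2*(√133)²) - 7513 = (-13 + 2*133) - 7513 = (-13 + 266) - 7513 = 253 - 7513 = -7260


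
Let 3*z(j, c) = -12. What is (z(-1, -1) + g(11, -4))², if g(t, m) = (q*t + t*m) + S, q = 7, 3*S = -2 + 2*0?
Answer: 7225/9 ≈ 802.78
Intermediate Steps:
S = -⅔ (S = (-2 + 2*0)/3 = (-2 + 0)/3 = (⅓)*(-2) = -⅔ ≈ -0.66667)
z(j, c) = -4 (z(j, c) = (⅓)*(-12) = -4)
g(t, m) = -⅔ + 7*t + m*t (g(t, m) = (7*t + t*m) - ⅔ = (7*t + m*t) - ⅔ = -⅔ + 7*t + m*t)
(z(-1, -1) + g(11, -4))² = (-4 + (-⅔ + 7*11 - 4*11))² = (-4 + (-⅔ + 77 - 44))² = (-4 + 97/3)² = (85/3)² = 7225/9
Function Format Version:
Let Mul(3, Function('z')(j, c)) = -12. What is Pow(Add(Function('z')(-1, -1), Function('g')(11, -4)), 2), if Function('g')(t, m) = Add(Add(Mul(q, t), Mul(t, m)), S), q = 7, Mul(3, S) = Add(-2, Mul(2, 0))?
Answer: Rational(7225, 9) ≈ 802.78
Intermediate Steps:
S = Rational(-2, 3) (S = Mul(Rational(1, 3), Add(-2, Mul(2, 0))) = Mul(Rational(1, 3), Add(-2, 0)) = Mul(Rational(1, 3), -2) = Rational(-2, 3) ≈ -0.66667)
Function('z')(j, c) = -4 (Function('z')(j, c) = Mul(Rational(1, 3), -12) = -4)
Function('g')(t, m) = Add(Rational(-2, 3), Mul(7, t), Mul(m, t)) (Function('g')(t, m) = Add(Add(Mul(7, t), Mul(t, m)), Rational(-2, 3)) = Add(Add(Mul(7, t), Mul(m, t)), Rational(-2, 3)) = Add(Rational(-2, 3), Mul(7, t), Mul(m, t)))
Pow(Add(Function('z')(-1, -1), Function('g')(11, -4)), 2) = Pow(Add(-4, Add(Rational(-2, 3), Mul(7, 11), Mul(-4, 11))), 2) = Pow(Add(-4, Add(Rational(-2, 3), 77, -44)), 2) = Pow(Add(-4, Rational(97, 3)), 2) = Pow(Rational(85, 3), 2) = Rational(7225, 9)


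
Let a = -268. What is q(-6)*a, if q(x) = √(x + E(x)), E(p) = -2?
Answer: -536*I*√2 ≈ -758.02*I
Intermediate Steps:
q(x) = √(-2 + x) (q(x) = √(x - 2) = √(-2 + x))
q(-6)*a = √(-2 - 6)*(-268) = √(-8)*(-268) = (2*I*√2)*(-268) = -536*I*√2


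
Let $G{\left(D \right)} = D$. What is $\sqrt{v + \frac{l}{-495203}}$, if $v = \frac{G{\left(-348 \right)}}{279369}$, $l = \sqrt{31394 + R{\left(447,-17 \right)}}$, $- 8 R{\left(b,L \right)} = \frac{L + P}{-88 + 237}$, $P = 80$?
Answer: $\frac{\sqrt{-26137948656061093017072 - 71095308497874207 \sqrt{11151632330}}}{4580735704254} \approx 0.040043 i$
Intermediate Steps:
$R{\left(b,L \right)} = - \frac{10}{149} - \frac{L}{1192}$ ($R{\left(b,L \right)} = - \frac{\left(L + 80\right) \frac{1}{-88 + 237}}{8} = - \frac{\left(80 + L\right) \frac{1}{149}}{8} = - \frac{\frac{80}{149} + \frac{L}{149}}{8} = - \frac{10}{149} - \frac{L}{1192}$)
$l = \frac{\sqrt{11151632330}}{596}$ ($l = \sqrt{31394 - \frac{63}{1192}} = \sqrt{\frac{37421585}{1192}} = \frac{\sqrt{11151632330}}{596} \approx 177.18$)
$v = - \frac{116}{93123}$ ($v = - \frac{348}{279369} = \left(-348\right) \frac{1}{279369} = - \frac{116}{93123} \approx -0.0012457$)
$\sqrt{v + \frac{l}{-495203}} = \sqrt{- \frac{116}{93123} + \frac{\frac{1}{596} \sqrt{11151632330}}{-495203}} = \sqrt{- \frac{116}{93123} + \frac{\sqrt{11151632330}}{596} \left(- \frac{1}{495203}\right)} = \sqrt{- \frac{116}{93123} - \frac{\sqrt{11151632330}}{295140988}}$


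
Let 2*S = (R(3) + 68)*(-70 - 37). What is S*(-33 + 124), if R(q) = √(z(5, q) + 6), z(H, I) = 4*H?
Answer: -331058 - 9737*√26/2 ≈ -3.5588e+5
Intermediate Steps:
R(q) = √26 (R(q) = √(4*5 + 6) = √(20 + 6) = √26)
S = -3638 - 107*√26/2 (S = ((√26 + 68)*(-70 - 37))/2 = ((68 + √26)*(-107))/2 = (-7276 - 107*√26)/2 = -3638 - 107*√26/2 ≈ -3910.8)
S*(-33 + 124) = (-3638 - 107*√26/2)*(-33 + 124) = (-3638 - 107*√26/2)*91 = -331058 - 9737*√26/2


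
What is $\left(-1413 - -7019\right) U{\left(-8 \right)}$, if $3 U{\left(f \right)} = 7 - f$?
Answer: $28030$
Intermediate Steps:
$U{\left(f \right)} = \frac{7}{3} - \frac{f}{3}$ ($U{\left(f \right)} = \frac{7 - f}{3} = \frac{7}{3} - \frac{f}{3}$)
$\left(-1413 - -7019\right) U{\left(-8 \right)} = \left(-1413 - -7019\right) \left(\frac{7}{3} - - \frac{8}{3}\right) = \left(-1413 + 7019\right) \left(\frac{7}{3} + \frac{8}{3}\right) = 5606 \cdot 5 = 28030$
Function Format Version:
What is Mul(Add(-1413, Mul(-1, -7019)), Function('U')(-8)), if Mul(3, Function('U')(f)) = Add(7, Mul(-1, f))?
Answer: 28030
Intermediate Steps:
Function('U')(f) = Add(Rational(7, 3), Mul(Rational(-1, 3), f)) (Function('U')(f) = Mul(Rational(1, 3), Add(7, Mul(-1, f))) = Add(Rational(7, 3), Mul(Rational(-1, 3), f)))
Mul(Add(-1413, Mul(-1, -7019)), Function('U')(-8)) = Mul(Add(-1413, Mul(-1, -7019)), Add(Rational(7, 3), Mul(Rational(-1, 3), -8))) = Mul(Add(-1413, 7019), Add(Rational(7, 3), Rational(8, 3))) = Mul(5606, 5) = 28030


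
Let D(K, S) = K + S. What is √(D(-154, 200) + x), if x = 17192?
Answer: 13*√102 ≈ 131.29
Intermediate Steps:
√(D(-154, 200) + x) = √((-154 + 200) + 17192) = √(46 + 17192) = √17238 = 13*√102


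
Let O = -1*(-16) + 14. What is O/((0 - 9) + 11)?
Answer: 15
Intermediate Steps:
O = 30 (O = 16 + 14 = 30)
O/((0 - 9) + 11) = 30/((0 - 9) + 11) = 30/(-9 + 11) = 30/2 = (1/2)*30 = 15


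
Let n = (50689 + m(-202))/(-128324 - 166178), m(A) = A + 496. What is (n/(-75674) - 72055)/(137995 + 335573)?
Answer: -1605828130944157/10554004806593664 ≈ -0.15215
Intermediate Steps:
m(A) = 496 + A
n = -50983/294502 (n = (50689 + (496 - 202))/(-128324 - 166178) = (50689 + 294)/(-294502) = 50983*(-1/294502) = -50983/294502 ≈ -0.17312)
(n/(-75674) - 72055)/(137995 + 335573) = (-50983/294502/(-75674) - 72055)/(137995 + 335573) = (-50983/294502*(-1/75674) - 72055)/473568 = (50983/22286144348 - 72055)*(1/473568) = -1605828130944157/22286144348*1/473568 = -1605828130944157/10554004806593664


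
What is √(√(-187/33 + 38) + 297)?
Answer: √(2673 + 3*√291)/3 ≈ 17.398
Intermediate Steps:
√(√(-187/33 + 38) + 297) = √(√(-187*1/33 + 38) + 297) = √(√(-17/3 + 38) + 297) = √(√(97/3) + 297) = √(√291/3 + 297) = √(297 + √291/3)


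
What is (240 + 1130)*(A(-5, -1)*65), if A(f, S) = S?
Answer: -89050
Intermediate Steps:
(240 + 1130)*(A(-5, -1)*65) = (240 + 1130)*(-1*65) = 1370*(-65) = -89050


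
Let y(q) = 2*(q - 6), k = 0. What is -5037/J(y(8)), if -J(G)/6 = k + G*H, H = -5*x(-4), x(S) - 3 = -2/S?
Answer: -1679/140 ≈ -11.993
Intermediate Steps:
x(S) = 3 - 2/S
H = -35/2 (H = -5*(3 - 2/(-4)) = -5*(3 - 2*(-1/4)) = -5*(3 + 1/2) = -5*7/2 = -35/2 ≈ -17.500)
y(q) = -12 + 2*q (y(q) = 2*(-6 + q) = -12 + 2*q)
J(G) = 105*G (J(G) = -6*(0 + G*(-35/2)) = -6*(0 - 35*G/2) = -(-105)*G = 105*G)
-5037/J(y(8)) = -5037*1/(105*(-12 + 2*8)) = -5037*1/(105*(-12 + 16)) = -5037/(105*4) = -5037/420 = -5037*1/420 = -1679/140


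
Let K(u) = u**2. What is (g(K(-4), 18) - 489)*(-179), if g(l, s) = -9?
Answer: 89142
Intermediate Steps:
(g(K(-4), 18) - 489)*(-179) = (-9 - 489)*(-179) = -498*(-179) = 89142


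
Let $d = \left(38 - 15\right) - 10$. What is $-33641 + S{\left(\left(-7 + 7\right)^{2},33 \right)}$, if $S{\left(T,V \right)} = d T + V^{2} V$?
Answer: $2296$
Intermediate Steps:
$d = 13$ ($d = 23 - 10 = 13$)
$S{\left(T,V \right)} = V^{3} + 13 T$ ($S{\left(T,V \right)} = 13 T + V^{2} V = 13 T + V^{3} = V^{3} + 13 T$)
$-33641 + S{\left(\left(-7 + 7\right)^{2},33 \right)} = -33641 + \left(33^{3} + 13 \left(-7 + 7\right)^{2}\right) = -33641 + \left(35937 + 13 \cdot 0^{2}\right) = -33641 + \left(35937 + 13 \cdot 0\right) = -33641 + \left(35937 + 0\right) = -33641 + 35937 = 2296$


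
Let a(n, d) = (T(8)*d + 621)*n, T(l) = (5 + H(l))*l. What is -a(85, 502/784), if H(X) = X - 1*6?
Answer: -390830/7 ≈ -55833.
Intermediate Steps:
H(X) = -6 + X (H(X) = X - 6 = -6 + X)
T(l) = l*(-1 + l) (T(l) = (5 + (-6 + l))*l = (-1 + l)*l = l*(-1 + l))
a(n, d) = n*(621 + 56*d) (a(n, d) = ((8*(-1 + 8))*d + 621)*n = ((8*7)*d + 621)*n = (56*d + 621)*n = (621 + 56*d)*n = n*(621 + 56*d))
-a(85, 502/784) = -85*(621 + 56*(502/784)) = -85*(621 + 56*(502*(1/784))) = -85*(621 + 56*(251/392)) = -85*(621 + 251/7) = -85*4598/7 = -1*390830/7 = -390830/7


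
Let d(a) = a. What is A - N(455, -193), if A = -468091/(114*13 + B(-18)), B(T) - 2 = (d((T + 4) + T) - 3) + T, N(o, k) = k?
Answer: -191908/1431 ≈ -134.11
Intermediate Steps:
B(T) = 3 + 3*T (B(T) = 2 + ((((T + 4) + T) - 3) + T) = 2 + ((((4 + T) + T) - 3) + T) = 2 + (((4 + 2*T) - 3) + T) = 2 + ((1 + 2*T) + T) = 2 + (1 + 3*T) = 3 + 3*T)
A = -468091/1431 (A = -468091/(114*13 + (3 + 3*(-18))) = -468091/(1482 + (3 - 54)) = -468091/(1482 - 51) = -468091/1431 ≈ -327.11)
A - N(455, -193) = -468091/1431 - 1*(-193) = -468091/1431 + 193 = -191908/1431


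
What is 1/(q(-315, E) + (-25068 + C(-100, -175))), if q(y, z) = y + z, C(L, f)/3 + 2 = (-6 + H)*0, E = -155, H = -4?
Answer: -1/25544 ≈ -3.9148e-5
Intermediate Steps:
C(L, f) = -6 (C(L, f) = -6 + 3*((-6 - 4)*0) = -6 + 3*(-10*0) = -6 + 3*0 = -6 + 0 = -6)
1/(q(-315, E) + (-25068 + C(-100, -175))) = 1/((-315 - 155) + (-25068 - 6)) = 1/(-470 - 25074) = 1/(-25544) = -1/25544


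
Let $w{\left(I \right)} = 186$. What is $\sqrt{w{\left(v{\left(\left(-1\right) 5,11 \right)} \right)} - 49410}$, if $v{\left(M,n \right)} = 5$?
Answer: $2 i \sqrt{12306} \approx 221.86 i$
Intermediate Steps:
$\sqrt{w{\left(v{\left(\left(-1\right) 5,11 \right)} \right)} - 49410} = \sqrt{186 - 49410} = \sqrt{-49224} = 2 i \sqrt{12306}$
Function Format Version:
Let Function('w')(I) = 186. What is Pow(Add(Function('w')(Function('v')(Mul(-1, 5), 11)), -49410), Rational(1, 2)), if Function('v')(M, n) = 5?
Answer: Mul(2, I, Pow(12306, Rational(1, 2))) ≈ Mul(221.86, I)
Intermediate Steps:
Pow(Add(Function('w')(Function('v')(Mul(-1, 5), 11)), -49410), Rational(1, 2)) = Pow(Add(186, -49410), Rational(1, 2)) = Pow(-49224, Rational(1, 2)) = Mul(2, I, Pow(12306, Rational(1, 2)))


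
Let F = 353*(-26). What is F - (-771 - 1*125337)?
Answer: 116930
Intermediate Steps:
F = -9178
F - (-771 - 1*125337) = -9178 - (-771 - 1*125337) = -9178 - (-771 - 125337) = -9178 - 1*(-126108) = -9178 + 126108 = 116930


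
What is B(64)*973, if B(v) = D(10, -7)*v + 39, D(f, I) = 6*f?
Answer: 3774267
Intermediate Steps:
B(v) = 39 + 60*v (B(v) = (6*10)*v + 39 = 60*v + 39 = 39 + 60*v)
B(64)*973 = (39 + 60*64)*973 = (39 + 3840)*973 = 3879*973 = 3774267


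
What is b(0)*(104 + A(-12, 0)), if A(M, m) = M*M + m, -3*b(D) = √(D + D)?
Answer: 0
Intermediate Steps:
b(D) = -√2*√D/3 (b(D) = -√(D + D)/3 = -√2*√D/3)
A(M, m) = m + M² (A(M, m) = M² + m = m + M²)
b(0)*(104 + A(-12, 0)) = (-√2*√0/3)*(104 + (0 + (-12)²)) = (-⅓*√2*0)*(104 + (0 + 144)) = 0*(104 + 144) = 0*248 = 0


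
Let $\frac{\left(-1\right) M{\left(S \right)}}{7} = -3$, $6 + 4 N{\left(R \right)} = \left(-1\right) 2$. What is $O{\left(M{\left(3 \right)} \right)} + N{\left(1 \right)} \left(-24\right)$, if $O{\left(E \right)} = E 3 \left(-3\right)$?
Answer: $-141$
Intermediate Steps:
$N{\left(R \right)} = -2$ ($N{\left(R \right)} = - \frac{3}{2} + \frac{\left(-1\right) 2}{4} = - \frac{3}{2} + \frac{1}{4} \left(-2\right) = - \frac{3}{2} - \frac{1}{2} = -2$)
$M{\left(S \right)} = 21$ ($M{\left(S \right)} = \left(-7\right) \left(-3\right) = 21$)
$O{\left(E \right)} = - 9 E$ ($O{\left(E \right)} = 3 E \left(-3\right) = - 9 E$)
$O{\left(M{\left(3 \right)} \right)} + N{\left(1 \right)} \left(-24\right) = \left(-9\right) 21 - -48 = -189 + 48 = -141$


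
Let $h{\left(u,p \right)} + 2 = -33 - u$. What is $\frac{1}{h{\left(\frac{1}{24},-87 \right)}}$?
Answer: $- \frac{24}{841} \approx -0.028537$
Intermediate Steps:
$h{\left(u,p \right)} = -35 - u$ ($h{\left(u,p \right)} = -2 - \left(33 + u\right) = -35 - u$)
$\frac{1}{h{\left(\frac{1}{24},-87 \right)}} = \frac{1}{-35 - \frac{1}{24}} = \frac{1}{- \frac{841}{24}} = - \frac{24}{841}$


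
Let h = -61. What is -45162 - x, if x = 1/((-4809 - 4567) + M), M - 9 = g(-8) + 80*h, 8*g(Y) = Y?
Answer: -643468175/14248 ≈ -45162.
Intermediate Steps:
g(Y) = Y/8
M = -4872 (M = 9 + ((1/8)*(-8) + 80*(-61)) = 9 + (-1 - 4880) = 9 - 4881 = -4872)
x = -1/14248 (x = 1/((-4809 - 4567) - 4872) = 1/(-9376 - 4872) = 1/(-14248) = -1/14248 ≈ -7.0185e-5)
-45162 - x = -45162 - 1*(-1/14248) = -45162 + 1/14248 = -643468175/14248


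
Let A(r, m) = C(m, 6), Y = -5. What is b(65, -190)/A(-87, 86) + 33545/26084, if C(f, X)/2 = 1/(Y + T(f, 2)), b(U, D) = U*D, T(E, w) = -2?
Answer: 1127514445/26084 ≈ 43226.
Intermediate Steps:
b(U, D) = D*U
C(f, X) = -2/7 (C(f, X) = 2/(-5 - 2) = 2/(-7) = 2*(-⅐) = -2/7)
A(r, m) = -2/7
b(65, -190)/A(-87, 86) + 33545/26084 = (-190*65)/(-2/7) + 33545/26084 = -12350*(-7/2) + 33545*(1/26084) = 43225 + 33545/26084 = 1127514445/26084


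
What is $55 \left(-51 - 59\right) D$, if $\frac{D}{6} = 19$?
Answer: $-689700$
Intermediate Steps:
$D = 114$ ($D = 6 \cdot 19 = 114$)
$55 \left(-51 - 59\right) D = 55 \left(-51 - 59\right) 114 = 55 \left(\left(-110\right) 114\right) = 55 \left(-12540\right) = -689700$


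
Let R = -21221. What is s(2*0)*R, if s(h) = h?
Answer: 0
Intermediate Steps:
s(2*0)*R = (2*0)*(-21221) = 0*(-21221) = 0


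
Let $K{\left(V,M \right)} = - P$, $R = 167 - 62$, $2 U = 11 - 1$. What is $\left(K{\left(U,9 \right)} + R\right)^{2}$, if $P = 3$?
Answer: $10404$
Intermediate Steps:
$U = 5$ ($U = \frac{11 - 1}{2} = \frac{1}{2} \cdot 10 = 5$)
$R = 105$ ($R = 167 - 62 = 105$)
$K{\left(V,M \right)} = -3$ ($K{\left(V,M \right)} = \left(-1\right) 3 = -3$)
$\left(K{\left(U,9 \right)} + R\right)^{2} = \left(-3 + 105\right)^{2} = 102^{2} = 10404$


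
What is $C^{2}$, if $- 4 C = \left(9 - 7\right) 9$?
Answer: $\frac{81}{4} \approx 20.25$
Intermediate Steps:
$C = - \frac{9}{2}$ ($C = - \frac{\left(9 - 7\right) 9}{4} = - \frac{2 \cdot 9}{4} = \left(- \frac{1}{4}\right) 18 = - \frac{9}{2} \approx -4.5$)
$C^{2} = \left(- \frac{9}{2}\right)^{2} = \frac{81}{4}$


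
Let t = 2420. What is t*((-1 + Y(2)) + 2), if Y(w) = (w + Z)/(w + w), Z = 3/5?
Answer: 3993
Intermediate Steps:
Z = ⅗ (Z = 3*(⅕) = ⅗ ≈ 0.60000)
Y(w) = (⅗ + w)/(2*w) (Y(w) = (w + ⅗)/(w + w) = (⅗ + w)/((2*w)) = (⅗ + w)*(1/(2*w)) = (⅗ + w)/(2*w))
t*((-1 + Y(2)) + 2) = 2420*((-1 + (⅒)*(3 + 5*2)/2) + 2) = 2420*((-1 + (⅒)*(½)*(3 + 10)) + 2) = 2420*((-1 + (⅒)*(½)*13) + 2) = 2420*((-1 + 13/20) + 2) = 2420*(-7/20 + 2) = 2420*(33/20) = 3993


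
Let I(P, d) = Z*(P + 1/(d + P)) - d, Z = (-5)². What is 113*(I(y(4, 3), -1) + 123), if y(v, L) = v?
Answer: 78761/3 ≈ 26254.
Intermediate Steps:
Z = 25
I(P, d) = -d + 25*P + 25/(P + d) (I(P, d) = 25*(P + 1/(d + P)) - d = 25*(P + 1/(P + d)) - d = (25*P + 25/(P + d)) - d = -d + 25*P + 25/(P + d))
113*(I(y(4, 3), -1) + 123) = 113*((25 - 1*(-1)² + 25*4² + 24*4*(-1))/(4 - 1) + 123) = 113*((25 - 1*1 + 25*16 - 96)/3 + 123) = 113*((25 - 1 + 400 - 96)/3 + 123) = 113*((⅓)*328 + 123) = 113*(328/3 + 123) = 113*(697/3) = 78761/3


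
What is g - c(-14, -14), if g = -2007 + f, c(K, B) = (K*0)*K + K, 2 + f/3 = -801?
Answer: -4402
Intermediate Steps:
f = -2409 (f = -6 + 3*(-801) = -6 - 2403 = -2409)
c(K, B) = K (c(K, B) = 0*K + K = 0 + K = K)
g = -4416 (g = -2007 - 2409 = -4416)
g - c(-14, -14) = -4416 - 1*(-14) = -4416 + 14 = -4402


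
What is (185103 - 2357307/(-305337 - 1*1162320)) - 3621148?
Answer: -560325904362/163073 ≈ -3.4360e+6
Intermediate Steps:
(185103 - 2357307/(-305337 - 1*1162320)) - 3621148 = (185103 - 2357307/(-305337 - 1162320)) - 3621148 = (185103 - 2357307/(-1467657)) - 3621148 = (185103 - 2357307*(-1)/1467657) - 3621148 = (185103 - 1*(-261923/163073)) - 3621148 = (185103 + 261923/163073) - 3621148 = 30185563442/163073 - 3621148 = -560325904362/163073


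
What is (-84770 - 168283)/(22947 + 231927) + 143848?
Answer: 12220954033/84958 ≈ 1.4385e+5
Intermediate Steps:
(-84770 - 168283)/(22947 + 231927) + 143848 = -253053/254874 + 143848 = -253053*1/254874 + 143848 = -84351/84958 + 143848 = 12220954033/84958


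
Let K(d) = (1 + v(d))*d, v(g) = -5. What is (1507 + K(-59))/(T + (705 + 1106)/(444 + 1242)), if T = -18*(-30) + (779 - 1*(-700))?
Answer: 2938698/3405845 ≈ 0.86284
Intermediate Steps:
T = 2019 (T = 540 + (779 + 700) = 540 + 1479 = 2019)
K(d) = -4*d (K(d) = (1 - 5)*d = -4*d)
(1507 + K(-59))/(T + (705 + 1106)/(444 + 1242)) = (1507 - 4*(-59))/(2019 + (705 + 1106)/(444 + 1242)) = (1507 + 236)/(2019 + 1811/1686) = 1743/(2019 + 1811*(1/1686)) = 1743/(2019 + 1811/1686) = 1743/(3405845/1686) = 1743*(1686/3405845) = 2938698/3405845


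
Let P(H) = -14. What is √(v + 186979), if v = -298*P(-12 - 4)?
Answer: 3*√21239 ≈ 437.21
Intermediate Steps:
v = 4172 (v = -298*(-14) = 4172)
√(v + 186979) = √(4172 + 186979) = √191151 = 3*√21239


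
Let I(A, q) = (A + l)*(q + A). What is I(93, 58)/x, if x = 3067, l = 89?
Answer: 27482/3067 ≈ 8.9605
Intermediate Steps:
I(A, q) = (89 + A)*(A + q) (I(A, q) = (A + 89)*(q + A) = (89 + A)*(A + q))
I(93, 58)/x = (93² + 89*93 + 89*58 + 93*58)/3067 = (8649 + 8277 + 5162 + 5394)*(1/3067) = 27482*(1/3067) = 27482/3067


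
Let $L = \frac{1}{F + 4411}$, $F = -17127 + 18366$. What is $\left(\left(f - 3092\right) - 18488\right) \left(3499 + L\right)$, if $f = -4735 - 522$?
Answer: $- \frac{530550072787}{5650} \approx -9.3903 \cdot 10^{7}$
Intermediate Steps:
$F = 1239$
$L = \frac{1}{5650}$ ($L = \frac{1}{1239 + 4411} = \frac{1}{5650} \approx 0.00017699$)
$f = -5257$
$\left(\left(f - 3092\right) - 18488\right) \left(3499 + L\right) = \left(\left(-5257 - 3092\right) - 18488\right) \left(3499 + \frac{1}{5650}\right) = \left(\left(-5257 - 3092\right) - 18488\right) \frac{19769351}{5650} = \left(-8349 - 18488\right) \frac{19769351}{5650} = \left(-26837\right) \frac{19769351}{5650} = - \frac{530550072787}{5650}$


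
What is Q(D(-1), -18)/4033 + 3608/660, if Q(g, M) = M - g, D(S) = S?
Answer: 330451/60495 ≈ 5.4624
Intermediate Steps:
Q(D(-1), -18)/4033 + 3608/660 = (-18 - 1*(-1))/4033 + 3608/660 = (-18 + 1)*(1/4033) + 3608*(1/660) = -17*1/4033 + 82/15 = -17/4033 + 82/15 = 330451/60495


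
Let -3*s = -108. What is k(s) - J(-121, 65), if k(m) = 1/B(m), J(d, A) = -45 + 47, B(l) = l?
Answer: -71/36 ≈ -1.9722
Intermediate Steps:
s = 36 (s = -1/3*(-108) = 36)
J(d, A) = 2
k(m) = 1/m
k(s) - J(-121, 65) = 1/36 - 1*2 = 1/36 - 2 = -71/36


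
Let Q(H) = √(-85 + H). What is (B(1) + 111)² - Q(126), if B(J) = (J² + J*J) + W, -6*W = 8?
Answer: 112225/9 - √41 ≈ 12463.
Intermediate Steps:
W = -4/3 (W = -⅙*8 = -4/3 ≈ -1.3333)
B(J) = -4/3 + 2*J² (B(J) = (J² + J*J) - 4/3 = (J² + J²) - 4/3 = 2*J² - 4/3 = -4/3 + 2*J²)
(B(1) + 111)² - Q(126) = ((-4/3 + 2*1²) + 111)² - √(-85 + 126) = ((-4/3 + 2*1) + 111)² - √41 = ((-4/3 + 2) + 111)² - √41 = (⅔ + 111)² - √41 = (335/3)² - √41 = 112225/9 - √41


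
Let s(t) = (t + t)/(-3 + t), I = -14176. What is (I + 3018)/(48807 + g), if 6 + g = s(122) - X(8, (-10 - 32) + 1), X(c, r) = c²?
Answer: -1327802/5799947 ≈ -0.22893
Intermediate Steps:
s(t) = 2*t/(-3 + t) (s(t) = (2*t)/(-3 + t) = 2*t/(-3 + t))
g = -8086/119 (g = -6 + (2*122/(-3 + 122) - 1*8²) = -6 + (2*122/119 - 1*64) = -6 + (2*122*(1/119) - 64) = -6 + (244/119 - 64) = -6 - 7372/119 = -8086/119 ≈ -67.950)
(I + 3018)/(48807 + g) = (-14176 + 3018)/(48807 - 8086/119) = -11158/5799947/119 = -11158*119/5799947 = -1327802/5799947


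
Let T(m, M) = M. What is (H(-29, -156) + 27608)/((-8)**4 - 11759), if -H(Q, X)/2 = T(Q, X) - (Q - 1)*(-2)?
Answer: -28040/7663 ≈ -3.6591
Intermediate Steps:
H(Q, X) = 4 - 4*Q - 2*X (H(Q, X) = -2*(X - (Q - 1)*(-2)) = -2*(X - (-1 + Q)*(-2)) = -2*(X - (2 - 2*Q)) = -2*(X + (-2 + 2*Q)) = -2*(-2 + X + 2*Q) = 4 - 4*Q - 2*X)
(H(-29, -156) + 27608)/((-8)**4 - 11759) = ((4 - 4*(-29) - 2*(-156)) + 27608)/((-8)**4 - 11759) = ((4 + 116 + 312) + 27608)/(4096 - 11759) = (432 + 27608)/(-7663) = 28040*(-1/7663) = -28040/7663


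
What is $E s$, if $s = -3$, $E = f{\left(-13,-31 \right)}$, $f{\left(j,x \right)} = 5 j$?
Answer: $195$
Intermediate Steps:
$E = -65$ ($E = 5 \left(-13\right) = -65$)
$E s = \left(-65\right) \left(-3\right) = 195$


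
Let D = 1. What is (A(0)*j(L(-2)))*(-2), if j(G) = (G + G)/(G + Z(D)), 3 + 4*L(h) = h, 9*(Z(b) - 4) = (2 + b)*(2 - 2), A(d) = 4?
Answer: 80/11 ≈ 7.2727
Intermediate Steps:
Z(b) = 4 (Z(b) = 4 + ((2 + b)*(2 - 2))/9 = 4 + ((2 + b)*0)/9 = 4 + (1/9)*0 = 4 + 0 = 4)
L(h) = -3/4 + h/4
j(G) = 2*G/(4 + G) (j(G) = (G + G)/(G + 4) = (2*G)/(4 + G) = 2*G/(4 + G))
(A(0)*j(L(-2)))*(-2) = (4*(2*(-3/4 + (1/4)*(-2))/(4 + (-3/4 + (1/4)*(-2)))))*(-2) = (4*(2*(-3/4 - 1/2)/(4 + (-3/4 - 1/2))))*(-2) = (4*(2*(-5/4)/(4 - 5/4)))*(-2) = (4*(2*(-5/4)/(11/4)))*(-2) = (4*(2*(-5/4)*(4/11)))*(-2) = (4*(-10/11))*(-2) = -40/11*(-2) = 80/11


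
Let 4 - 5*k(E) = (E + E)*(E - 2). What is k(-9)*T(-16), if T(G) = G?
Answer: 3104/5 ≈ 620.80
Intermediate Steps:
k(E) = ⅘ - 2*E*(-2 + E)/5 (k(E) = ⅘ - (E + E)*(E - 2)/5 = ⅘ - 2*E*(-2 + E)/5)
k(-9)*T(-16) = (⅘ - ⅖*(-9)² + (⅘)*(-9))*(-16) = (⅘ - ⅖*81 - 36/5)*(-16) = (⅘ - 162/5 - 36/5)*(-16) = -194/5*(-16) = 3104/5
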